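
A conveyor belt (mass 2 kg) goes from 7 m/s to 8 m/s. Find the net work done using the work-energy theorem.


Given: m = 2 kg, v0 = 7 m/s, v = 8 m/s
Using W = (1/2)*m*(v^2 - v0^2)
v^2 = 8^2 = 64
v0^2 = 7^2 = 49
v^2 - v0^2 = 64 - 49 = 15
W = (1/2)*2*15 = 15 J

15 J


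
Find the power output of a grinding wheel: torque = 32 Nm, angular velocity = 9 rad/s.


Given: tau = 32 Nm, omega = 9 rad/s
Using P = tau * omega
P = 32 * 9
P = 288 W

288 W


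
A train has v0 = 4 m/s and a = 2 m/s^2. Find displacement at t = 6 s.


Given: v0 = 4 m/s, a = 2 m/s^2, t = 6 s
Using s = v0*t + (1/2)*a*t^2
s = 4*6 + (1/2)*2*6^2
s = 24 + (1/2)*72
s = 24 + 36
s = 60

60 m


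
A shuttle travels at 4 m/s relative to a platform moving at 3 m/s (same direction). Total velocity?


Given: object velocity = 4 m/s, platform velocity = 3 m/s (same direction)
Using classical velocity addition: v_total = v_object + v_platform
v_total = 4 + 3
v_total = 7 m/s

7 m/s


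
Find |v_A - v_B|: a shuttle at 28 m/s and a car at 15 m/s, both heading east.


Given: v_A = 28 m/s east, v_B = 15 m/s east
Both move in the same direction; relative speed = |v_A - v_B|
|28 - 15| = |13|
= 13 m/s

13 m/s


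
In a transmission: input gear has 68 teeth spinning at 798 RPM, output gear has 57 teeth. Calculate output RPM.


Given: N1 = 68 teeth, w1 = 798 RPM, N2 = 57 teeth
Using N1*w1 = N2*w2
w2 = N1*w1 / N2
w2 = 68*798 / 57
w2 = 54264 / 57
w2 = 952 RPM

952 RPM


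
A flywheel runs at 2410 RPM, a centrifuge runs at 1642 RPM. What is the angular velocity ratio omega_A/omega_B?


Given: RPM_A = 2410, RPM_B = 1642
omega = 2*pi*RPM/60, so omega_A/omega_B = RPM_A / RPM_B
omega_A/omega_B = 2410 / 1642
omega_A/omega_B = 1205/821

1205/821


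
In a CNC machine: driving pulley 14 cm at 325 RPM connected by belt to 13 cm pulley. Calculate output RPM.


Given: D1 = 14 cm, w1 = 325 RPM, D2 = 13 cm
Using D1*w1 = D2*w2
w2 = D1*w1 / D2
w2 = 14*325 / 13
w2 = 4550 / 13
w2 = 350 RPM

350 RPM


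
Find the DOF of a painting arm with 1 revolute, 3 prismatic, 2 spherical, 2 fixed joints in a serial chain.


Given: serial robot with 1 revolute, 3 prismatic, 2 spherical, 2 fixed joints
DOF contribution per joint type: revolute=1, prismatic=1, spherical=3, fixed=0
DOF = 1*1 + 3*1 + 2*3 + 2*0
DOF = 10

10


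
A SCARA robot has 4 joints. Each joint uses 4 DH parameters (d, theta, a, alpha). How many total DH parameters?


Given: 4 joints, 4 DH parameters per joint (d, theta, a, alpha)
Total DH parameters = number_of_joints * 4
Total = 4 * 4
Total = 16

16


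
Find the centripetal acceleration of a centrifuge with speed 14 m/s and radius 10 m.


Given: v = 14 m/s, r = 10 m
Using a_c = v^2 / r
a_c = 14^2 / 10
a_c = 196 / 10
a_c = 98/5 m/s^2

98/5 m/s^2


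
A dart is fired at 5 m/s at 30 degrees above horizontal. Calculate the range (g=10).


Given: v0 = 5 m/s, theta = 30 deg, g = 10 m/s^2
sin(2*30) = sin(60) = sqrt(3)/2
Using R = v0^2 * sin(2*theta) / g
R = 5^2 * (sqrt(3)/2) / 10
R = 25 * sqrt(3) / 20
R = 5/4*sqrt(3) m

5/4*sqrt(3) m


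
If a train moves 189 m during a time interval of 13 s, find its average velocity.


Given: distance d = 189 m, time t = 13 s
Using v = d / t
v = 189 / 13
v = 189/13 m/s

189/13 m/s


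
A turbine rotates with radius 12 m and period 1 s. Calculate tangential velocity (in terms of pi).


Given: radius r = 12 m, period T = 1 s
Using v = 2*pi*r / T
v = 2*pi*12 / 1
v = 24*pi / 1
v = 24*pi m/s

24*pi m/s


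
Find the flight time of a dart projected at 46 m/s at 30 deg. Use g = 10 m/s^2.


Given: v0 = 46 m/s, theta = 30 deg, g = 10 m/s^2
sin(30) = 1/2
Using T = 2*v0*sin(theta) / g
T = 2*46*1/2 / 10
T = 46 / 10
T = 23/5 s

23/5 s


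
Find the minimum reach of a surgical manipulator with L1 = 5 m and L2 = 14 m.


Given: L1 = 5 m, L2 = 14 m
For a 2-link planar arm, min reach = |L1 - L2| (second link folded back)
Min reach = |5 - 14|
Min reach = 9 m

9 m


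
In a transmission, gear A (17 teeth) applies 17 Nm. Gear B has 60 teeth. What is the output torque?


Given: N1 = 17, N2 = 60, T1 = 17 Nm
Using T2/T1 = N2/N1
T2 = T1 * N2 / N1
T2 = 17 * 60 / 17
T2 = 1020 / 17
T2 = 60 Nm

60 Nm


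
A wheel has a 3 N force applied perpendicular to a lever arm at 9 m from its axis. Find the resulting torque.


Given: F = 3 N, r = 9 m, angle = 90 deg (perpendicular)
Using tau = F * r * sin(90)
sin(90) = 1
tau = 3 * 9 * 1
tau = 27 Nm

27 Nm


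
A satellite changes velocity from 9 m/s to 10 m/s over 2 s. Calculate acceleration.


Given: initial velocity v0 = 9 m/s, final velocity v = 10 m/s, time t = 2 s
Using a = (v - v0) / t
a = (10 - 9) / 2
a = 1 / 2
a = 1/2 m/s^2

1/2 m/s^2


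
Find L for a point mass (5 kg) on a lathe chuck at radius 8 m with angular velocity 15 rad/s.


Given: m = 5 kg, r = 8 m, omega = 15 rad/s
For a point mass: I = m*r^2
I = 5*8^2 = 5*64 = 320
L = I*omega = 320*15
L = 4800 kg*m^2/s

4800 kg*m^2/s


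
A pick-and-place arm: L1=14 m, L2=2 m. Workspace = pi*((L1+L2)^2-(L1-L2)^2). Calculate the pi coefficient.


Given: L1 = 14, L2 = 2
(L1+L2)^2 = (16)^2 = 256
(L1-L2)^2 = (12)^2 = 144
Difference = 256 - 144 = 112
This equals 4*L1*L2 = 4*14*2 = 112
Workspace area = 112*pi

112


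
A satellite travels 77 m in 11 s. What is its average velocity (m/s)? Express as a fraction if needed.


Given: distance d = 77 m, time t = 11 s
Using v = d / t
v = 77 / 11
v = 7 m/s

7 m/s


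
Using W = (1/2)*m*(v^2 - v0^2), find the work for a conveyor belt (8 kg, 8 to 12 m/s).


Given: m = 8 kg, v0 = 8 m/s, v = 12 m/s
Using W = (1/2)*m*(v^2 - v0^2)
v^2 = 12^2 = 144
v0^2 = 8^2 = 64
v^2 - v0^2 = 144 - 64 = 80
W = (1/2)*8*80 = 320 J

320 J


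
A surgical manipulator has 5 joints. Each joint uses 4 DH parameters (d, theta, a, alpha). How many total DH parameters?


Given: 5 joints, 4 DH parameters per joint (d, theta, a, alpha)
Total DH parameters = number_of_joints * 4
Total = 5 * 4
Total = 20

20


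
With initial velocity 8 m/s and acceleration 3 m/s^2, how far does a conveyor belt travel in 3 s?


Given: v0 = 8 m/s, a = 3 m/s^2, t = 3 s
Using s = v0*t + (1/2)*a*t^2
s = 8*3 + (1/2)*3*3^2
s = 24 + (1/2)*27
s = 24 + 27/2
s = 75/2

75/2 m


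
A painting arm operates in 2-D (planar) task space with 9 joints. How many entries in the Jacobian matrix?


Given: task space dimension = 2, joints = 9
Jacobian is a 2 x 9 matrix
Total entries = rows * columns
Total = 2 * 9
Total = 18

18


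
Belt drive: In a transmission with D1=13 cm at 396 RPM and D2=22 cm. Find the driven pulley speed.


Given: D1 = 13 cm, w1 = 396 RPM, D2 = 22 cm
Using D1*w1 = D2*w2
w2 = D1*w1 / D2
w2 = 13*396 / 22
w2 = 5148 / 22
w2 = 234 RPM

234 RPM


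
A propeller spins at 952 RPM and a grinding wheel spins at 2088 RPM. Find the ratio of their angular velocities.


Given: RPM_A = 952, RPM_B = 2088
omega = 2*pi*RPM/60, so omega_A/omega_B = RPM_A / RPM_B
omega_A/omega_B = 952 / 2088
omega_A/omega_B = 119/261

119/261


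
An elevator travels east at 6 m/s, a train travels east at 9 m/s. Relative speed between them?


Given: v_A = 6 m/s east, v_B = 9 m/s east
Both move in the same direction; relative speed = |v_A - v_B|
|6 - 9| = |-3|
= 3 m/s

3 m/s


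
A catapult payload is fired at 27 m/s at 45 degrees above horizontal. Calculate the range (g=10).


Given: v0 = 27 m/s, theta = 45 deg, g = 10 m/s^2
sin(2*45) = sin(90) = 1
Using R = v0^2 * sin(2*theta) / g
R = 27^2 * 1 / 10
R = 729 / 10
R = 729/10 m

729/10 m


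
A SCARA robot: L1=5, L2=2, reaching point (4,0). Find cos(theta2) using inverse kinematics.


Given: L1 = 5, L2 = 2, target (x, y) = (4, 0)
Using cos(theta2) = (x^2 + y^2 - L1^2 - L2^2) / (2*L1*L2)
x^2 + y^2 = 4^2 + 0 = 16
L1^2 + L2^2 = 25 + 4 = 29
Numerator = 16 - 29 = -13
Denominator = 2*5*2 = 20
cos(theta2) = -13/20 = -13/20

-13/20


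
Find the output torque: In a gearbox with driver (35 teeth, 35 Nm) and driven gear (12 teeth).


Given: N1 = 35, N2 = 12, T1 = 35 Nm
Using T2/T1 = N2/N1
T2 = T1 * N2 / N1
T2 = 35 * 12 / 35
T2 = 420 / 35
T2 = 12 Nm

12 Nm


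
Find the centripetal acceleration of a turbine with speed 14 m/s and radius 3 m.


Given: v = 14 m/s, r = 3 m
Using a_c = v^2 / r
a_c = 14^2 / 3
a_c = 196 / 3
a_c = 196/3 m/s^2

196/3 m/s^2


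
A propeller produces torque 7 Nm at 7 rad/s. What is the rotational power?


Given: tau = 7 Nm, omega = 7 rad/s
Using P = tau * omega
P = 7 * 7
P = 49 W

49 W


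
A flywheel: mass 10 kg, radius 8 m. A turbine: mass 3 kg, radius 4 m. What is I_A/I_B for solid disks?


Given: M1=10 kg, R1=8 m, M2=3 kg, R2=4 m
For a disk: I = (1/2)*M*R^2, so I_A/I_B = (M1*R1^2)/(M2*R2^2)
M1*R1^2 = 10*64 = 640
M2*R2^2 = 3*16 = 48
I_A/I_B = 640/48 = 40/3

40/3


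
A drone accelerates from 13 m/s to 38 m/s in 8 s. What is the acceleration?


Given: initial velocity v0 = 13 m/s, final velocity v = 38 m/s, time t = 8 s
Using a = (v - v0) / t
a = (38 - 13) / 8
a = 25 / 8
a = 25/8 m/s^2

25/8 m/s^2


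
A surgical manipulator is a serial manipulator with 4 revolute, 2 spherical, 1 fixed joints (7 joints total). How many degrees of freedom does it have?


Given: serial robot with 4 revolute, 2 spherical, 1 fixed joints
DOF contribution per joint type: revolute=1, prismatic=1, spherical=3, fixed=0
DOF = 4*1 + 2*3 + 1*0
DOF = 10

10


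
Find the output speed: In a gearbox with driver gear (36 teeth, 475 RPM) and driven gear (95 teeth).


Given: N1 = 36 teeth, w1 = 475 RPM, N2 = 95 teeth
Using N1*w1 = N2*w2
w2 = N1*w1 / N2
w2 = 36*475 / 95
w2 = 17100 / 95
w2 = 180 RPM

180 RPM


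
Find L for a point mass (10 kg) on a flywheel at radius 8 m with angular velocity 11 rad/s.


Given: m = 10 kg, r = 8 m, omega = 11 rad/s
For a point mass: I = m*r^2
I = 10*8^2 = 10*64 = 640
L = I*omega = 640*11
L = 7040 kg*m^2/s

7040 kg*m^2/s


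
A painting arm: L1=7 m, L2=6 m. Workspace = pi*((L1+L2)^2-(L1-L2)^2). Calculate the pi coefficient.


Given: L1 = 7, L2 = 6
(L1+L2)^2 = (13)^2 = 169
(L1-L2)^2 = (1)^2 = 1
Difference = 169 - 1 = 168
This equals 4*L1*L2 = 4*7*6 = 168
Workspace area = 168*pi

168


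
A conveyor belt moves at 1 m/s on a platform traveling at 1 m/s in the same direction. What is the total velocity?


Given: object velocity = 1 m/s, platform velocity = 1 m/s (same direction)
Using classical velocity addition: v_total = v_object + v_platform
v_total = 1 + 1
v_total = 2 m/s

2 m/s


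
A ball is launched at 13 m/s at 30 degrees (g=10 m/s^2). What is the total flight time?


Given: v0 = 13 m/s, theta = 30 deg, g = 10 m/s^2
sin(30) = 1/2
Using T = 2*v0*sin(theta) / g
T = 2*13*1/2 / 10
T = 13 / 10
T = 13/10 s

13/10 s


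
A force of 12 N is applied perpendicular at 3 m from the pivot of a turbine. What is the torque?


Given: F = 12 N, r = 3 m, angle = 90 deg (perpendicular)
Using tau = F * r * sin(90)
sin(90) = 1
tau = 12 * 3 * 1
tau = 36 Nm

36 Nm


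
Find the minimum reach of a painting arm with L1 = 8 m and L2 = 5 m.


Given: L1 = 8 m, L2 = 5 m
For a 2-link planar arm, min reach = |L1 - L2| (second link folded back)
Min reach = |8 - 5|
Min reach = 3 m

3 m


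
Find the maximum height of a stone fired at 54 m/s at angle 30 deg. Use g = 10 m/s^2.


Given: v0 = 54 m/s, theta = 30 deg, g = 10 m/s^2
sin^2(30) = 1/4
Using H = v0^2 * sin^2(theta) / (2*g)
H = 54^2 * 1/4 / (2*10)
H = 2916 * 1/4 / 20
H = 729 / 20
H = 729/20 m

729/20 m


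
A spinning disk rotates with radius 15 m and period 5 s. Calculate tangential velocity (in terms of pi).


Given: radius r = 15 m, period T = 5 s
Using v = 2*pi*r / T
v = 2*pi*15 / 5
v = 30*pi / 5
v = 6*pi m/s

6*pi m/s


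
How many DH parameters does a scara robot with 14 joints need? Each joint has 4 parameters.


Given: 14 joints, 4 DH parameters per joint (d, theta, a, alpha)
Total DH parameters = number_of_joints * 4
Total = 14 * 4
Total = 56

56


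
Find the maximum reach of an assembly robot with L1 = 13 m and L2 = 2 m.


Given: L1 = 13 m, L2 = 2 m
For a 2-link planar arm, max reach = L1 + L2 (fully extended)
Max reach = 13 + 2
Max reach = 15 m

15 m


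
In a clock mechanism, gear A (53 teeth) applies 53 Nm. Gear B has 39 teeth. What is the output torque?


Given: N1 = 53, N2 = 39, T1 = 53 Nm
Using T2/T1 = N2/N1
T2 = T1 * N2 / N1
T2 = 53 * 39 / 53
T2 = 2067 / 53
T2 = 39 Nm

39 Nm


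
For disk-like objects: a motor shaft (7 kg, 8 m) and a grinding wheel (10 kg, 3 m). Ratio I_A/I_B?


Given: M1=7 kg, R1=8 m, M2=10 kg, R2=3 m
For a disk: I = (1/2)*M*R^2, so I_A/I_B = (M1*R1^2)/(M2*R2^2)
M1*R1^2 = 7*64 = 448
M2*R2^2 = 10*9 = 90
I_A/I_B = 448/90 = 224/45

224/45


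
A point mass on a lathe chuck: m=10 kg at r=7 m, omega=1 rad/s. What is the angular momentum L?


Given: m = 10 kg, r = 7 m, omega = 1 rad/s
For a point mass: I = m*r^2
I = 10*7^2 = 10*49 = 490
L = I*omega = 490*1
L = 490 kg*m^2/s

490 kg*m^2/s


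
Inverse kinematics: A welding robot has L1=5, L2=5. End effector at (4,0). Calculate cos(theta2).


Given: L1 = 5, L2 = 5, target (x, y) = (4, 0)
Using cos(theta2) = (x^2 + y^2 - L1^2 - L2^2) / (2*L1*L2)
x^2 + y^2 = 4^2 + 0 = 16
L1^2 + L2^2 = 25 + 25 = 50
Numerator = 16 - 50 = -34
Denominator = 2*5*5 = 50
cos(theta2) = -34/50 = -17/25

-17/25


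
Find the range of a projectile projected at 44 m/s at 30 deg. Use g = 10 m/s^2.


Given: v0 = 44 m/s, theta = 30 deg, g = 10 m/s^2
sin(2*30) = sin(60) = sqrt(3)/2
Using R = v0^2 * sin(2*theta) / g
R = 44^2 * (sqrt(3)/2) / 10
R = 1936 * sqrt(3) / 20
R = 484/5*sqrt(3) m

484/5*sqrt(3) m


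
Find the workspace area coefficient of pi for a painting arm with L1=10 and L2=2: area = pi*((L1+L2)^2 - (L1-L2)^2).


Given: L1 = 10, L2 = 2
(L1+L2)^2 = (12)^2 = 144
(L1-L2)^2 = (8)^2 = 64
Difference = 144 - 64 = 80
This equals 4*L1*L2 = 4*10*2 = 80
Workspace area = 80*pi

80


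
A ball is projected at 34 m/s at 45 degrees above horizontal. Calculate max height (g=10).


Given: v0 = 34 m/s, theta = 45 deg, g = 10 m/s^2
sin^2(45) = 1/2
Using H = v0^2 * sin^2(theta) / (2*g)
H = 34^2 * 1/2 / (2*10)
H = 1156 * 1/2 / 20
H = 578 / 20
H = 289/10 m

289/10 m


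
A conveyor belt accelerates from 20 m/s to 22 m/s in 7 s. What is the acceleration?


Given: initial velocity v0 = 20 m/s, final velocity v = 22 m/s, time t = 7 s
Using a = (v - v0) / t
a = (22 - 20) / 7
a = 2 / 7
a = 2/7 m/s^2

2/7 m/s^2


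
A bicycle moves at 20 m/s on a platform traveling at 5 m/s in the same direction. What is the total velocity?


Given: object velocity = 20 m/s, platform velocity = 5 m/s (same direction)
Using classical velocity addition: v_total = v_object + v_platform
v_total = 20 + 5
v_total = 25 m/s

25 m/s


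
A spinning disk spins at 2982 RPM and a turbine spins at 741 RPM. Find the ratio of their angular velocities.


Given: RPM_A = 2982, RPM_B = 741
omega = 2*pi*RPM/60, so omega_A/omega_B = RPM_A / RPM_B
omega_A/omega_B = 2982 / 741
omega_A/omega_B = 994/247

994/247


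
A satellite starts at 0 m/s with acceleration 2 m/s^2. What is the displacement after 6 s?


Given: v0 = 0 m/s, a = 2 m/s^2, t = 6 s
Using s = v0*t + (1/2)*a*t^2
s = 0*6 + (1/2)*2*6^2
s = 0 + (1/2)*72
s = 0 + 36
s = 36

36 m


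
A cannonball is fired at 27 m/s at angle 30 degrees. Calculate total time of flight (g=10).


Given: v0 = 27 m/s, theta = 30 deg, g = 10 m/s^2
sin(30) = 1/2
Using T = 2*v0*sin(theta) / g
T = 2*27*1/2 / 10
T = 27 / 10
T = 27/10 s

27/10 s


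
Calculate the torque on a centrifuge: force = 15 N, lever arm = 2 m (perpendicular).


Given: F = 15 N, r = 2 m, angle = 90 deg (perpendicular)
Using tau = F * r * sin(90)
sin(90) = 1
tau = 15 * 2 * 1
tau = 30 Nm

30 Nm


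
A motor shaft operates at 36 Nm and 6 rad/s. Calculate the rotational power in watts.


Given: tau = 36 Nm, omega = 6 rad/s
Using P = tau * omega
P = 36 * 6
P = 216 W

216 W


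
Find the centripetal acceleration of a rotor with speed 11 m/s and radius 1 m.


Given: v = 11 m/s, r = 1 m
Using a_c = v^2 / r
a_c = 11^2 / 1
a_c = 121 / 1
a_c = 121 m/s^2

121 m/s^2


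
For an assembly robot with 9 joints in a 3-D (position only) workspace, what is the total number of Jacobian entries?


Given: task space dimension = 3, joints = 9
Jacobian is a 3 x 9 matrix
Total entries = rows * columns
Total = 3 * 9
Total = 27

27


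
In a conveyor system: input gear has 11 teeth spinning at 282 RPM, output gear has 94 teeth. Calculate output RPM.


Given: N1 = 11 teeth, w1 = 282 RPM, N2 = 94 teeth
Using N1*w1 = N2*w2
w2 = N1*w1 / N2
w2 = 11*282 / 94
w2 = 3102 / 94
w2 = 33 RPM

33 RPM


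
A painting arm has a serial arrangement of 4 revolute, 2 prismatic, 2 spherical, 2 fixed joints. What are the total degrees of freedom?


Given: serial robot with 4 revolute, 2 prismatic, 2 spherical, 2 fixed joints
DOF contribution per joint type: revolute=1, prismatic=1, spherical=3, fixed=0
DOF = 4*1 + 2*1 + 2*3 + 2*0
DOF = 12

12


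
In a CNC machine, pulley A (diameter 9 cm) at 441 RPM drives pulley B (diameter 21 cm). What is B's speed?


Given: D1 = 9 cm, w1 = 441 RPM, D2 = 21 cm
Using D1*w1 = D2*w2
w2 = D1*w1 / D2
w2 = 9*441 / 21
w2 = 3969 / 21
w2 = 189 RPM

189 RPM


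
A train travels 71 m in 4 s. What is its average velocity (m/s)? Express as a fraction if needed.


Given: distance d = 71 m, time t = 4 s
Using v = d / t
v = 71 / 4
v = 71/4 m/s

71/4 m/s


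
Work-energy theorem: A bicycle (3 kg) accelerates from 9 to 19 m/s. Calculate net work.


Given: m = 3 kg, v0 = 9 m/s, v = 19 m/s
Using W = (1/2)*m*(v^2 - v0^2)
v^2 = 19^2 = 361
v0^2 = 9^2 = 81
v^2 - v0^2 = 361 - 81 = 280
W = (1/2)*3*280 = 420 J

420 J


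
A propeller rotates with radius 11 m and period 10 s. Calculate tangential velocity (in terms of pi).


Given: radius r = 11 m, period T = 10 s
Using v = 2*pi*r / T
v = 2*pi*11 / 10
v = 22*pi / 10
v = 11/5*pi m/s

11/5*pi m/s


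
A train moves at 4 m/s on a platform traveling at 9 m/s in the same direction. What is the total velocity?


Given: object velocity = 4 m/s, platform velocity = 9 m/s (same direction)
Using classical velocity addition: v_total = v_object + v_platform
v_total = 4 + 9
v_total = 13 m/s

13 m/s


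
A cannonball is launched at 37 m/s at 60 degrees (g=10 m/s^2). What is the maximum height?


Given: v0 = 37 m/s, theta = 60 deg, g = 10 m/s^2
sin^2(60) = 3/4
Using H = v0^2 * sin^2(theta) / (2*g)
H = 37^2 * 3/4 / (2*10)
H = 1369 * 3/4 / 20
H = 4107/4 / 20
H = 4107/80 m

4107/80 m


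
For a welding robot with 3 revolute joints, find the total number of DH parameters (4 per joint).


Given: 3 joints, 4 DH parameters per joint (d, theta, a, alpha)
Total DH parameters = number_of_joints * 4
Total = 3 * 4
Total = 12

12


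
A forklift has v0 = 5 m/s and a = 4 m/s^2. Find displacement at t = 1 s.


Given: v0 = 5 m/s, a = 4 m/s^2, t = 1 s
Using s = v0*t + (1/2)*a*t^2
s = 5*1 + (1/2)*4*1^2
s = 5 + (1/2)*4
s = 5 + 2
s = 7

7 m


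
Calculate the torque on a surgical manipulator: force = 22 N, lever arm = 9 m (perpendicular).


Given: F = 22 N, r = 9 m, angle = 90 deg (perpendicular)
Using tau = F * r * sin(90)
sin(90) = 1
tau = 22 * 9 * 1
tau = 198 Nm

198 Nm


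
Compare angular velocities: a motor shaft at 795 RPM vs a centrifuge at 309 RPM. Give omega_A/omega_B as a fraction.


Given: RPM_A = 795, RPM_B = 309
omega = 2*pi*RPM/60, so omega_A/omega_B = RPM_A / RPM_B
omega_A/omega_B = 795 / 309
omega_A/omega_B = 265/103

265/103


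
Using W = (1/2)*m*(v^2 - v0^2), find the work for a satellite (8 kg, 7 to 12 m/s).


Given: m = 8 kg, v0 = 7 m/s, v = 12 m/s
Using W = (1/2)*m*(v^2 - v0^2)
v^2 = 12^2 = 144
v0^2 = 7^2 = 49
v^2 - v0^2 = 144 - 49 = 95
W = (1/2)*8*95 = 380 J

380 J


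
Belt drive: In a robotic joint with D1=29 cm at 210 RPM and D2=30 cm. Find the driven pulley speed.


Given: D1 = 29 cm, w1 = 210 RPM, D2 = 30 cm
Using D1*w1 = D2*w2
w2 = D1*w1 / D2
w2 = 29*210 / 30
w2 = 6090 / 30
w2 = 203 RPM

203 RPM


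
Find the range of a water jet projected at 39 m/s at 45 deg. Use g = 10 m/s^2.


Given: v0 = 39 m/s, theta = 45 deg, g = 10 m/s^2
sin(2*45) = sin(90) = 1
Using R = v0^2 * sin(2*theta) / g
R = 39^2 * 1 / 10
R = 1521 / 10
R = 1521/10 m

1521/10 m


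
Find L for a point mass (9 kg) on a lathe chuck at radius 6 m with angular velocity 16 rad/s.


Given: m = 9 kg, r = 6 m, omega = 16 rad/s
For a point mass: I = m*r^2
I = 9*6^2 = 9*36 = 324
L = I*omega = 324*16
L = 5184 kg*m^2/s

5184 kg*m^2/s


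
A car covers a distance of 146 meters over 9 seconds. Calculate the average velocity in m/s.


Given: distance d = 146 m, time t = 9 s
Using v = d / t
v = 146 / 9
v = 146/9 m/s

146/9 m/s


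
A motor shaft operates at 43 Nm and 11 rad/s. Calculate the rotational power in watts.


Given: tau = 43 Nm, omega = 11 rad/s
Using P = tau * omega
P = 43 * 11
P = 473 W

473 W


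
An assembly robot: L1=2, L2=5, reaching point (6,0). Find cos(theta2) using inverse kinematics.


Given: L1 = 2, L2 = 5, target (x, y) = (6, 0)
Using cos(theta2) = (x^2 + y^2 - L1^2 - L2^2) / (2*L1*L2)
x^2 + y^2 = 6^2 + 0 = 36
L1^2 + L2^2 = 4 + 25 = 29
Numerator = 36 - 29 = 7
Denominator = 2*2*5 = 20
cos(theta2) = 7/20 = 7/20

7/20


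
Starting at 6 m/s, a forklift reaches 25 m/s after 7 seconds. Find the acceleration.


Given: initial velocity v0 = 6 m/s, final velocity v = 25 m/s, time t = 7 s
Using a = (v - v0) / t
a = (25 - 6) / 7
a = 19 / 7
a = 19/7 m/s^2

19/7 m/s^2


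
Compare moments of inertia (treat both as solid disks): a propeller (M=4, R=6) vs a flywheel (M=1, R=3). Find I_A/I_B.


Given: M1=4 kg, R1=6 m, M2=1 kg, R2=3 m
For a disk: I = (1/2)*M*R^2, so I_A/I_B = (M1*R1^2)/(M2*R2^2)
M1*R1^2 = 4*36 = 144
M2*R2^2 = 1*9 = 9
I_A/I_B = 144/9 = 16

16


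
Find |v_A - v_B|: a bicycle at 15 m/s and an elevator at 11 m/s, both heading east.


Given: v_A = 15 m/s east, v_B = 11 m/s east
Both move in the same direction; relative speed = |v_A - v_B|
|15 - 11| = |4|
= 4 m/s

4 m/s


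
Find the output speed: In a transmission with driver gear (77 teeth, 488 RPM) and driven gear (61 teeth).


Given: N1 = 77 teeth, w1 = 488 RPM, N2 = 61 teeth
Using N1*w1 = N2*w2
w2 = N1*w1 / N2
w2 = 77*488 / 61
w2 = 37576 / 61
w2 = 616 RPM

616 RPM


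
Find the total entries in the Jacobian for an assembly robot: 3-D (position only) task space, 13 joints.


Given: task space dimension = 3, joints = 13
Jacobian is a 3 x 13 matrix
Total entries = rows * columns
Total = 3 * 13
Total = 39

39


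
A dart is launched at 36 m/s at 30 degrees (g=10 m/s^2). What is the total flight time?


Given: v0 = 36 m/s, theta = 30 deg, g = 10 m/s^2
sin(30) = 1/2
Using T = 2*v0*sin(theta) / g
T = 2*36*1/2 / 10
T = 36 / 10
T = 18/5 s

18/5 s


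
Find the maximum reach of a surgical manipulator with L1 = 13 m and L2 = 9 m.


Given: L1 = 13 m, L2 = 9 m
For a 2-link planar arm, max reach = L1 + L2 (fully extended)
Max reach = 13 + 9
Max reach = 22 m

22 m


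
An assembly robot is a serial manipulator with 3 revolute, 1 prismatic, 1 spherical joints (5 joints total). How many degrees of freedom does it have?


Given: serial robot with 3 revolute, 1 prismatic, 1 spherical joints
DOF contribution per joint type: revolute=1, prismatic=1, spherical=3, fixed=0
DOF = 3*1 + 1*1 + 1*3
DOF = 7

7


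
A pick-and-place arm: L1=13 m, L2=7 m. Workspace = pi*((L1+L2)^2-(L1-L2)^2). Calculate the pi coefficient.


Given: L1 = 13, L2 = 7
(L1+L2)^2 = (20)^2 = 400
(L1-L2)^2 = (6)^2 = 36
Difference = 400 - 36 = 364
This equals 4*L1*L2 = 4*13*7 = 364
Workspace area = 364*pi

364


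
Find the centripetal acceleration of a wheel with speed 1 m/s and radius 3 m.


Given: v = 1 m/s, r = 3 m
Using a_c = v^2 / r
a_c = 1^2 / 3
a_c = 1 / 3
a_c = 1/3 m/s^2

1/3 m/s^2


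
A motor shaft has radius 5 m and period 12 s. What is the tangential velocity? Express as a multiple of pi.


Given: radius r = 5 m, period T = 12 s
Using v = 2*pi*r / T
v = 2*pi*5 / 12
v = 10*pi / 12
v = 5/6*pi m/s

5/6*pi m/s


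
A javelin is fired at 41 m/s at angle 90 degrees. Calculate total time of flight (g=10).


Given: v0 = 41 m/s, theta = 90 deg, g = 10 m/s^2
sin(90) = 1
Using T = 2*v0*sin(theta) / g
T = 2*41*1 / 10
T = 82 / 10
T = 41/5 s

41/5 s


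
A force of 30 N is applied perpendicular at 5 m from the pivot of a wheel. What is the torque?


Given: F = 30 N, r = 5 m, angle = 90 deg (perpendicular)
Using tau = F * r * sin(90)
sin(90) = 1
tau = 30 * 5 * 1
tau = 150 Nm

150 Nm


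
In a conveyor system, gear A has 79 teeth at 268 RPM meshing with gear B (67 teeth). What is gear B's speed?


Given: N1 = 79 teeth, w1 = 268 RPM, N2 = 67 teeth
Using N1*w1 = N2*w2
w2 = N1*w1 / N2
w2 = 79*268 / 67
w2 = 21172 / 67
w2 = 316 RPM

316 RPM


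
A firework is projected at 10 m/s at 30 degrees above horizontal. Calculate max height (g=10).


Given: v0 = 10 m/s, theta = 30 deg, g = 10 m/s^2
sin^2(30) = 1/4
Using H = v0^2 * sin^2(theta) / (2*g)
H = 10^2 * 1/4 / (2*10)
H = 100 * 1/4 / 20
H = 25 / 20
H = 5/4 m

5/4 m


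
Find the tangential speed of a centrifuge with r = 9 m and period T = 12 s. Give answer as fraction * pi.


Given: radius r = 9 m, period T = 12 s
Using v = 2*pi*r / T
v = 2*pi*9 / 12
v = 18*pi / 12
v = 3/2*pi m/s

3/2*pi m/s


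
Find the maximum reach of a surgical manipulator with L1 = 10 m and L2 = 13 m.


Given: L1 = 10 m, L2 = 13 m
For a 2-link planar arm, max reach = L1 + L2 (fully extended)
Max reach = 10 + 13
Max reach = 23 m

23 m


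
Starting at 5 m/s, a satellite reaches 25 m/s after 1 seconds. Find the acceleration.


Given: initial velocity v0 = 5 m/s, final velocity v = 25 m/s, time t = 1 s
Using a = (v - v0) / t
a = (25 - 5) / 1
a = 20 / 1
a = 20 m/s^2

20 m/s^2


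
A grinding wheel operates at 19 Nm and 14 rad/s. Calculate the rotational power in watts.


Given: tau = 19 Nm, omega = 14 rad/s
Using P = tau * omega
P = 19 * 14
P = 266 W

266 W


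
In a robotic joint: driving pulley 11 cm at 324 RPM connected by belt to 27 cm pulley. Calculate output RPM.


Given: D1 = 11 cm, w1 = 324 RPM, D2 = 27 cm
Using D1*w1 = D2*w2
w2 = D1*w1 / D2
w2 = 11*324 / 27
w2 = 3564 / 27
w2 = 132 RPM

132 RPM


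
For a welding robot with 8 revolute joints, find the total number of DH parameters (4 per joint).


Given: 8 joints, 4 DH parameters per joint (d, theta, a, alpha)
Total DH parameters = number_of_joints * 4
Total = 8 * 4
Total = 32

32


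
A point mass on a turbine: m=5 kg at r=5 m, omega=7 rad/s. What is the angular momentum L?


Given: m = 5 kg, r = 5 m, omega = 7 rad/s
For a point mass: I = m*r^2
I = 5*5^2 = 5*25 = 125
L = I*omega = 125*7
L = 875 kg*m^2/s

875 kg*m^2/s


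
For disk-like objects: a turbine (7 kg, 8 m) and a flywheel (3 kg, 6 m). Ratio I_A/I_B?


Given: M1=7 kg, R1=8 m, M2=3 kg, R2=6 m
For a disk: I = (1/2)*M*R^2, so I_A/I_B = (M1*R1^2)/(M2*R2^2)
M1*R1^2 = 7*64 = 448
M2*R2^2 = 3*36 = 108
I_A/I_B = 448/108 = 112/27

112/27


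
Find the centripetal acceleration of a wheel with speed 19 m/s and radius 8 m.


Given: v = 19 m/s, r = 8 m
Using a_c = v^2 / r
a_c = 19^2 / 8
a_c = 361 / 8
a_c = 361/8 m/s^2

361/8 m/s^2


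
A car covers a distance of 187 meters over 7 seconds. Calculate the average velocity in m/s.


Given: distance d = 187 m, time t = 7 s
Using v = d / t
v = 187 / 7
v = 187/7 m/s

187/7 m/s


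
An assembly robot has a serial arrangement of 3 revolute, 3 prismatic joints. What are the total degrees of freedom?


Given: serial robot with 3 revolute, 3 prismatic joints
DOF contribution per joint type: revolute=1, prismatic=1, spherical=3, fixed=0
DOF = 3*1 + 3*1
DOF = 6

6


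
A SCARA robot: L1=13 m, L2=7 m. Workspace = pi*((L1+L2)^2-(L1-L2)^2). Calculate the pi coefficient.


Given: L1 = 13, L2 = 7
(L1+L2)^2 = (20)^2 = 400
(L1-L2)^2 = (6)^2 = 36
Difference = 400 - 36 = 364
This equals 4*L1*L2 = 4*13*7 = 364
Workspace area = 364*pi

364


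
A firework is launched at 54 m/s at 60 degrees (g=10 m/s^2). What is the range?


Given: v0 = 54 m/s, theta = 60 deg, g = 10 m/s^2
sin(2*60) = sin(120) = sqrt(3)/2
Using R = v0^2 * sin(2*theta) / g
R = 54^2 * (sqrt(3)/2) / 10
R = 2916 * sqrt(3) / 20
R = 729/5*sqrt(3) m

729/5*sqrt(3) m


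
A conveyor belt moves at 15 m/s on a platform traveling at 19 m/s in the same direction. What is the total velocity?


Given: object velocity = 15 m/s, platform velocity = 19 m/s (same direction)
Using classical velocity addition: v_total = v_object + v_platform
v_total = 15 + 19
v_total = 34 m/s

34 m/s


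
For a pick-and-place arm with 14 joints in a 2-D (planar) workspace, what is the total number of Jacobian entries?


Given: task space dimension = 2, joints = 14
Jacobian is a 2 x 14 matrix
Total entries = rows * columns
Total = 2 * 14
Total = 28

28


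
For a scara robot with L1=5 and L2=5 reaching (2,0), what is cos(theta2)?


Given: L1 = 5, L2 = 5, target (x, y) = (2, 0)
Using cos(theta2) = (x^2 + y^2 - L1^2 - L2^2) / (2*L1*L2)
x^2 + y^2 = 2^2 + 0 = 4
L1^2 + L2^2 = 25 + 25 = 50
Numerator = 4 - 50 = -46
Denominator = 2*5*5 = 50
cos(theta2) = -46/50 = -23/25

-23/25


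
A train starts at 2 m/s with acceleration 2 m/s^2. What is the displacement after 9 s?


Given: v0 = 2 m/s, a = 2 m/s^2, t = 9 s
Using s = v0*t + (1/2)*a*t^2
s = 2*9 + (1/2)*2*9^2
s = 18 + (1/2)*162
s = 18 + 81
s = 99

99 m


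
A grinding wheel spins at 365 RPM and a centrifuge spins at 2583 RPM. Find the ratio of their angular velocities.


Given: RPM_A = 365, RPM_B = 2583
omega = 2*pi*RPM/60, so omega_A/omega_B = RPM_A / RPM_B
omega_A/omega_B = 365 / 2583
omega_A/omega_B = 365/2583

365/2583


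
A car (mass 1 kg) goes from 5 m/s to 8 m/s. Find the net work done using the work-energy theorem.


Given: m = 1 kg, v0 = 5 m/s, v = 8 m/s
Using W = (1/2)*m*(v^2 - v0^2)
v^2 = 8^2 = 64
v0^2 = 5^2 = 25
v^2 - v0^2 = 64 - 25 = 39
W = (1/2)*1*39 = 39/2 J

39/2 J


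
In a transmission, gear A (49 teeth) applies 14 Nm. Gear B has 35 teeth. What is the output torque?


Given: N1 = 49, N2 = 35, T1 = 14 Nm
Using T2/T1 = N2/N1
T2 = T1 * N2 / N1
T2 = 14 * 35 / 49
T2 = 490 / 49
T2 = 10 Nm

10 Nm


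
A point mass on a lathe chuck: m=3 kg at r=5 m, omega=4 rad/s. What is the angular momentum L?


Given: m = 3 kg, r = 5 m, omega = 4 rad/s
For a point mass: I = m*r^2
I = 3*5^2 = 3*25 = 75
L = I*omega = 75*4
L = 300 kg*m^2/s

300 kg*m^2/s


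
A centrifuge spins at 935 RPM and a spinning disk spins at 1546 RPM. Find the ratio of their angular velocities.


Given: RPM_A = 935, RPM_B = 1546
omega = 2*pi*RPM/60, so omega_A/omega_B = RPM_A / RPM_B
omega_A/omega_B = 935 / 1546
omega_A/omega_B = 935/1546

935/1546


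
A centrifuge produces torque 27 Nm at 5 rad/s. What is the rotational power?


Given: tau = 27 Nm, omega = 5 rad/s
Using P = tau * omega
P = 27 * 5
P = 135 W

135 W


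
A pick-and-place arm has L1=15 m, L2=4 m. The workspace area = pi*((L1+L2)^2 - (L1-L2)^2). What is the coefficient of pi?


Given: L1 = 15, L2 = 4
(L1+L2)^2 = (19)^2 = 361
(L1-L2)^2 = (11)^2 = 121
Difference = 361 - 121 = 240
This equals 4*L1*L2 = 4*15*4 = 240
Workspace area = 240*pi

240


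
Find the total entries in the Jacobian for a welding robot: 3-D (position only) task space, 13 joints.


Given: task space dimension = 3, joints = 13
Jacobian is a 3 x 13 matrix
Total entries = rows * columns
Total = 3 * 13
Total = 39

39


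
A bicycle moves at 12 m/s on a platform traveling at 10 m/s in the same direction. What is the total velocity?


Given: object velocity = 12 m/s, platform velocity = 10 m/s (same direction)
Using classical velocity addition: v_total = v_object + v_platform
v_total = 12 + 10
v_total = 22 m/s

22 m/s


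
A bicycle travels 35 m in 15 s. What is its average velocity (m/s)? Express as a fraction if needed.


Given: distance d = 35 m, time t = 15 s
Using v = d / t
v = 35 / 15
v = 7/3 m/s

7/3 m/s


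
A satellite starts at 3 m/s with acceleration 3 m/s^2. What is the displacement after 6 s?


Given: v0 = 3 m/s, a = 3 m/s^2, t = 6 s
Using s = v0*t + (1/2)*a*t^2
s = 3*6 + (1/2)*3*6^2
s = 18 + (1/2)*108
s = 18 + 54
s = 72

72 m


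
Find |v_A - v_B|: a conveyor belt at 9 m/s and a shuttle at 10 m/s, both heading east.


Given: v_A = 9 m/s east, v_B = 10 m/s east
Both move in the same direction; relative speed = |v_A - v_B|
|9 - 10| = |-1|
= 1 m/s

1 m/s


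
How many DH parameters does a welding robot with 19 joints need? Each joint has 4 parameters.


Given: 19 joints, 4 DH parameters per joint (d, theta, a, alpha)
Total DH parameters = number_of_joints * 4
Total = 19 * 4
Total = 76

76


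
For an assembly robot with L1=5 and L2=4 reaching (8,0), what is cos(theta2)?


Given: L1 = 5, L2 = 4, target (x, y) = (8, 0)
Using cos(theta2) = (x^2 + y^2 - L1^2 - L2^2) / (2*L1*L2)
x^2 + y^2 = 8^2 + 0 = 64
L1^2 + L2^2 = 25 + 16 = 41
Numerator = 64 - 41 = 23
Denominator = 2*5*4 = 40
cos(theta2) = 23/40 = 23/40

23/40


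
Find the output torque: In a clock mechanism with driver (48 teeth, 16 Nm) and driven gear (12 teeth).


Given: N1 = 48, N2 = 12, T1 = 16 Nm
Using T2/T1 = N2/N1
T2 = T1 * N2 / N1
T2 = 16 * 12 / 48
T2 = 192 / 48
T2 = 4 Nm

4 Nm


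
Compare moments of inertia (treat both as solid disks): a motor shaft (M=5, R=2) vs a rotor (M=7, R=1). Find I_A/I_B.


Given: M1=5 kg, R1=2 m, M2=7 kg, R2=1 m
For a disk: I = (1/2)*M*R^2, so I_A/I_B = (M1*R1^2)/(M2*R2^2)
M1*R1^2 = 5*4 = 20
M2*R2^2 = 7*1 = 7
I_A/I_B = 20/7 = 20/7

20/7


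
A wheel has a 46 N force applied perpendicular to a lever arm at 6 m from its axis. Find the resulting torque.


Given: F = 46 N, r = 6 m, angle = 90 deg (perpendicular)
Using tau = F * r * sin(90)
sin(90) = 1
tau = 46 * 6 * 1
tau = 276 Nm

276 Nm


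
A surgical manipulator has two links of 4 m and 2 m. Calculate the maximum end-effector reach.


Given: L1 = 4 m, L2 = 2 m
For a 2-link planar arm, max reach = L1 + L2 (fully extended)
Max reach = 4 + 2
Max reach = 6 m

6 m


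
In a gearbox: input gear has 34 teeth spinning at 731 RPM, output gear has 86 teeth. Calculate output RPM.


Given: N1 = 34 teeth, w1 = 731 RPM, N2 = 86 teeth
Using N1*w1 = N2*w2
w2 = N1*w1 / N2
w2 = 34*731 / 86
w2 = 24854 / 86
w2 = 289 RPM

289 RPM


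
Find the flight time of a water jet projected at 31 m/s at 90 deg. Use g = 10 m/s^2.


Given: v0 = 31 m/s, theta = 90 deg, g = 10 m/s^2
sin(90) = 1
Using T = 2*v0*sin(theta) / g
T = 2*31*1 / 10
T = 62 / 10
T = 31/5 s

31/5 s


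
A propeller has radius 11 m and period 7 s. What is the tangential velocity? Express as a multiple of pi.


Given: radius r = 11 m, period T = 7 s
Using v = 2*pi*r / T
v = 2*pi*11 / 7
v = 22*pi / 7
v = 22/7*pi m/s

22/7*pi m/s


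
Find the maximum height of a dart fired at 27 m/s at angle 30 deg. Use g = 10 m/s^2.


Given: v0 = 27 m/s, theta = 30 deg, g = 10 m/s^2
sin^2(30) = 1/4
Using H = v0^2 * sin^2(theta) / (2*g)
H = 27^2 * 1/4 / (2*10)
H = 729 * 1/4 / 20
H = 729/4 / 20
H = 729/80 m

729/80 m


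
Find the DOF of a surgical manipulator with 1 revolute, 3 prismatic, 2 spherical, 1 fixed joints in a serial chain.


Given: serial robot with 1 revolute, 3 prismatic, 2 spherical, 1 fixed joints
DOF contribution per joint type: revolute=1, prismatic=1, spherical=3, fixed=0
DOF = 1*1 + 3*1 + 2*3 + 1*0
DOF = 10

10


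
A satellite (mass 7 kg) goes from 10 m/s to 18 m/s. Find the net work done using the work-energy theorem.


Given: m = 7 kg, v0 = 10 m/s, v = 18 m/s
Using W = (1/2)*m*(v^2 - v0^2)
v^2 = 18^2 = 324
v0^2 = 10^2 = 100
v^2 - v0^2 = 324 - 100 = 224
W = (1/2)*7*224 = 784 J

784 J


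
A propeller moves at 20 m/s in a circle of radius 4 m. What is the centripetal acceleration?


Given: v = 20 m/s, r = 4 m
Using a_c = v^2 / r
a_c = 20^2 / 4
a_c = 400 / 4
a_c = 100 m/s^2

100 m/s^2


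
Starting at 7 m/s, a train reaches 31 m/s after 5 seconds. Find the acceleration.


Given: initial velocity v0 = 7 m/s, final velocity v = 31 m/s, time t = 5 s
Using a = (v - v0) / t
a = (31 - 7) / 5
a = 24 / 5
a = 24/5 m/s^2

24/5 m/s^2


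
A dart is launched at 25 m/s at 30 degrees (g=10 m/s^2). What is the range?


Given: v0 = 25 m/s, theta = 30 deg, g = 10 m/s^2
sin(2*30) = sin(60) = sqrt(3)/2
Using R = v0^2 * sin(2*theta) / g
R = 25^2 * (sqrt(3)/2) / 10
R = 625 * sqrt(3) / 20
R = 125/4*sqrt(3) m

125/4*sqrt(3) m


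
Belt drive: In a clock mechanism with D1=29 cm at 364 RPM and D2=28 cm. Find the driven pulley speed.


Given: D1 = 29 cm, w1 = 364 RPM, D2 = 28 cm
Using D1*w1 = D2*w2
w2 = D1*w1 / D2
w2 = 29*364 / 28
w2 = 10556 / 28
w2 = 377 RPM

377 RPM


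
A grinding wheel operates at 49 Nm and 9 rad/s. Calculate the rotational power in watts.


Given: tau = 49 Nm, omega = 9 rad/s
Using P = tau * omega
P = 49 * 9
P = 441 W

441 W


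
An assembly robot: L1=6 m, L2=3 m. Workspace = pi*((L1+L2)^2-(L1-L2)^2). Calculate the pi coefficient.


Given: L1 = 6, L2 = 3
(L1+L2)^2 = (9)^2 = 81
(L1-L2)^2 = (3)^2 = 9
Difference = 81 - 9 = 72
This equals 4*L1*L2 = 4*6*3 = 72
Workspace area = 72*pi

72


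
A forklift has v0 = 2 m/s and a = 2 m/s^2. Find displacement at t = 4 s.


Given: v0 = 2 m/s, a = 2 m/s^2, t = 4 s
Using s = v0*t + (1/2)*a*t^2
s = 2*4 + (1/2)*2*4^2
s = 8 + (1/2)*32
s = 8 + 16
s = 24

24 m


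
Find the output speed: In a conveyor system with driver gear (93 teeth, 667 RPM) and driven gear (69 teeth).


Given: N1 = 93 teeth, w1 = 667 RPM, N2 = 69 teeth
Using N1*w1 = N2*w2
w2 = N1*w1 / N2
w2 = 93*667 / 69
w2 = 62031 / 69
w2 = 899 RPM

899 RPM


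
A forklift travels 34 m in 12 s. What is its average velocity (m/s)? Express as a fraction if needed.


Given: distance d = 34 m, time t = 12 s
Using v = d / t
v = 34 / 12
v = 17/6 m/s

17/6 m/s


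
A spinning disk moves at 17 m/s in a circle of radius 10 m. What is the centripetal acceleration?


Given: v = 17 m/s, r = 10 m
Using a_c = v^2 / r
a_c = 17^2 / 10
a_c = 289 / 10
a_c = 289/10 m/s^2

289/10 m/s^2


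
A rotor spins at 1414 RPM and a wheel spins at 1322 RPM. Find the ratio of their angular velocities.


Given: RPM_A = 1414, RPM_B = 1322
omega = 2*pi*RPM/60, so omega_A/omega_B = RPM_A / RPM_B
omega_A/omega_B = 1414 / 1322
omega_A/omega_B = 707/661

707/661


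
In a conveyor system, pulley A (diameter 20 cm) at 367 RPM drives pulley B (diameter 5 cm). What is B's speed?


Given: D1 = 20 cm, w1 = 367 RPM, D2 = 5 cm
Using D1*w1 = D2*w2
w2 = D1*w1 / D2
w2 = 20*367 / 5
w2 = 7340 / 5
w2 = 1468 RPM

1468 RPM


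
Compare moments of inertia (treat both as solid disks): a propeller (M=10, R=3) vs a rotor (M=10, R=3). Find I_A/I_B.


Given: M1=10 kg, R1=3 m, M2=10 kg, R2=3 m
For a disk: I = (1/2)*M*R^2, so I_A/I_B = (M1*R1^2)/(M2*R2^2)
M1*R1^2 = 10*9 = 90
M2*R2^2 = 10*9 = 90
I_A/I_B = 90/90 = 1

1


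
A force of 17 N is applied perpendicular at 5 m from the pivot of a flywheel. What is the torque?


Given: F = 17 N, r = 5 m, angle = 90 deg (perpendicular)
Using tau = F * r * sin(90)
sin(90) = 1
tau = 17 * 5 * 1
tau = 85 Nm

85 Nm


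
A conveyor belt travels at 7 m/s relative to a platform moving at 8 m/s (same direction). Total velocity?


Given: object velocity = 7 m/s, platform velocity = 8 m/s (same direction)
Using classical velocity addition: v_total = v_object + v_platform
v_total = 7 + 8
v_total = 15 m/s

15 m/s


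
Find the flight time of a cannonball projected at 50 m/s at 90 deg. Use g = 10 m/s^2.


Given: v0 = 50 m/s, theta = 90 deg, g = 10 m/s^2
sin(90) = 1
Using T = 2*v0*sin(theta) / g
T = 2*50*1 / 10
T = 100 / 10
T = 10 s

10 s


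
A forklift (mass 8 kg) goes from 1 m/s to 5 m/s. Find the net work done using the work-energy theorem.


Given: m = 8 kg, v0 = 1 m/s, v = 5 m/s
Using W = (1/2)*m*(v^2 - v0^2)
v^2 = 5^2 = 25
v0^2 = 1^2 = 1
v^2 - v0^2 = 25 - 1 = 24
W = (1/2)*8*24 = 96 J

96 J
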